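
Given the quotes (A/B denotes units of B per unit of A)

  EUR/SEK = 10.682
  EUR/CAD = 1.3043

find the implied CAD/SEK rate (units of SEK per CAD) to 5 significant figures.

1 CAD ÷ 1.3043 = 0.766695 EUR
0.766695 EUR × 10.682 = 8.18983 SEK

CAD/SEK = 8.1898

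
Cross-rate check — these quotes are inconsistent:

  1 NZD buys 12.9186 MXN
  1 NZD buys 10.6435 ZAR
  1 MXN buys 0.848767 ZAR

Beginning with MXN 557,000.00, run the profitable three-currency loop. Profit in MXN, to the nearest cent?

Profitable loop is MXN → ZAR → NZD → MXN:
MXN 557,000.00 × 0.848767 = ZAR 472,763.22
ZAR 472,763.22 ÷ 10.6435 = NZD 44,418.02
NZD 44,418.02 × 12.9186 = MXN 573,818.66
Profit = MXN 573,818.66 − MXN 557,000.00

Profit: MXN 16,818.66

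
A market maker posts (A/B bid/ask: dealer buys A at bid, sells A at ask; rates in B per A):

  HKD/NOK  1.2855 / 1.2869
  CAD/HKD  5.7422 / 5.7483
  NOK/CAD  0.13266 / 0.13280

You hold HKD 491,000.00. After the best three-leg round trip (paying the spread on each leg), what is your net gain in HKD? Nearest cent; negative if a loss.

Best loop HKD → CAD → NOK → HKD:
HKD 491,000.00 ÷ 5.7483 (buy CAD at ask) = CAD 85,416.56
CAD 85,416.56 ÷ 0.13280 (buy NOK at ask) = NOK 643,196.97
NOK 643,196.97 ÷ 1.2869 (buy HKD at ask) = HKD 499,803.38

Net profit: HKD 8,803.38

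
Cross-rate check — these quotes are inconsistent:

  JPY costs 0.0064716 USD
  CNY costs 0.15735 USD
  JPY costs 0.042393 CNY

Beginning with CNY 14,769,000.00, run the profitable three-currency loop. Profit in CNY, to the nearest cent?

Profit: CNY 454,002.63

Profitable loop is CNY → USD → JPY → CNY:
CNY 14,769,000.00 × 0.15735 = USD 2,323,902.15
USD 2,323,902.15 ÷ 0.0064716 = JPY 359,092,365
JPY 359,092,365 × 0.042393 = CNY 15,223,002.63
Profit = CNY 15,223,002.63 − CNY 14,769,000.00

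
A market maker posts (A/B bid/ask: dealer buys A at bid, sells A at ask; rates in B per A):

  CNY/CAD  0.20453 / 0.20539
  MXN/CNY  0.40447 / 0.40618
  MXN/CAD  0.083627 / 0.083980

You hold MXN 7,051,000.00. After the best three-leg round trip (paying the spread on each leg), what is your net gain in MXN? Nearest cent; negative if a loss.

Net profit: MXN 17,046.56

Best loop MXN → CAD → CNY → MXN:
MXN 7,051,000.00 × 0.083627 (sell MXN at bid) = CAD 589,653.98
CAD 589,653.98 ÷ 0.20539 (buy CNY at ask) = CNY 2,870,899.15
CNY 2,870,899.15 ÷ 0.40618 (buy MXN at ask) = MXN 7,068,046.56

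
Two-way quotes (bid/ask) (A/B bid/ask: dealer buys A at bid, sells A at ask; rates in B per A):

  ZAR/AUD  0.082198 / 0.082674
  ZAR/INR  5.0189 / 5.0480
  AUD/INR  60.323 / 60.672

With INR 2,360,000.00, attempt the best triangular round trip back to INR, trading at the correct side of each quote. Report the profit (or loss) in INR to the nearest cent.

Net profit: INR 1,365.88

Best loop INR → AUD → ZAR → INR:
INR 2,360,000.00 ÷ 60.672 (buy AUD at ask) = AUD 38,897.68
AUD 38,897.68 ÷ 0.082674 (buy ZAR at ask) = ZAR 470,494.71
ZAR 470,494.71 × 5.0189 (sell ZAR at bid) = INR 2,361,365.88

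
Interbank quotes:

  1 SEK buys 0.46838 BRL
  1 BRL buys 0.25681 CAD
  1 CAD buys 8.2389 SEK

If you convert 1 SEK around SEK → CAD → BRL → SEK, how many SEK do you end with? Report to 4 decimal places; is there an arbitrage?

1.0091 (arbitrage exists)

Around SEK → CAD → BRL → SEK: 1 ÷ 8.2389 ÷ 0.25681 ÷ 0.46838 = 1.009068
Product > 1; profitable direction is SEK → CAD → BRL → SEK.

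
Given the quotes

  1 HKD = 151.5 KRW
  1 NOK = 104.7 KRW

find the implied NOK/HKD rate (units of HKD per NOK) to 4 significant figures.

1 NOK × 104.7 = 104.7 KRW
104.7 KRW ÷ 151.5 = 0.691089 HKD

NOK/HKD = 0.6911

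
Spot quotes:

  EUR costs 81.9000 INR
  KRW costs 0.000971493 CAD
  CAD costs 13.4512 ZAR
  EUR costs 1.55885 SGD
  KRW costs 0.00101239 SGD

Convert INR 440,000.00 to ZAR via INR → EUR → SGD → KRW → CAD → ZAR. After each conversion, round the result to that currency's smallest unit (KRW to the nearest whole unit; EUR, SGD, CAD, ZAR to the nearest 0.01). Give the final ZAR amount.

ZAR 108,100.17

INR 440,000.00 ÷ 81.9000 = EUR 5,372.41
EUR 5,372.41 × 1.55885 = SGD 8,374.78
SGD 8,374.78 ÷ 0.00101239 = KRW 8,272,286
KRW 8,272,286 × 0.000971493 = CAD 8,036.47
CAD 8,036.47 × 13.4512 = ZAR 108,100.17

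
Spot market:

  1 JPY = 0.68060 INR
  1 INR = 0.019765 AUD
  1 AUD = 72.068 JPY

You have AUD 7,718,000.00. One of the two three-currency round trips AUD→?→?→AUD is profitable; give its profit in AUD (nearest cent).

Profitable loop is AUD → INR → JPY → AUD:
AUD 7,718,000.00 ÷ 0.019765 = INR 390,488,236.78
INR 390,488,236.78 ÷ 0.68060 = JPY 573,741,165
JPY 573,741,165 ÷ 72.068 = AUD 7,961,108.46
Profit = AUD 7,961,108.46 − AUD 7,718,000.00

Profit: AUD 243,108.46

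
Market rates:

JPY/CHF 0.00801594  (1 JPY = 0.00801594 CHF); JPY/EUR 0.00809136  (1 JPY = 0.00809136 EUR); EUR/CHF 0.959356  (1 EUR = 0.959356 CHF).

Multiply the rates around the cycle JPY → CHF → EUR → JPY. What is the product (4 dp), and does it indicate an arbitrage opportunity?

1.0326 (arbitrage exists)

Around JPY → CHF → EUR → JPY: 1 × 0.00801594 ÷ 0.959356 ÷ 0.00809136 = 1.032650
Product > 1; profitable direction is JPY → CHF → EUR → JPY.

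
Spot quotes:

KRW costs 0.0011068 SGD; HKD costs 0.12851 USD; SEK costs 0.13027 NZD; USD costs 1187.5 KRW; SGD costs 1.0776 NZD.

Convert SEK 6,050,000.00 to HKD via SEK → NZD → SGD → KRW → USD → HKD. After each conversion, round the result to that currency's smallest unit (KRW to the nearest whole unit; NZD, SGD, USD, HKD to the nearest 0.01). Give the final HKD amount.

HKD 4,330,145.75

SEK 6,050,000.00 × 0.13027 = NZD 788,133.50
NZD 788,133.50 ÷ 1.0776 = SGD 731,378.53
SGD 731,378.53 ÷ 0.0011068 = KRW 660,804,599
KRW 660,804,599 ÷ 1187.5 = USD 556,467.03
USD 556,467.03 ÷ 0.12851 = HKD 4,330,145.75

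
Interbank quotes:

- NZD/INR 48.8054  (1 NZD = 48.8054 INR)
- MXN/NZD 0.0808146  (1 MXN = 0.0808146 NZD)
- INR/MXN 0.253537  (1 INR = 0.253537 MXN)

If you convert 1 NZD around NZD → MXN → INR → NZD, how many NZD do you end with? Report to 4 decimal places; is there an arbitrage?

Around NZD → MXN → INR → NZD: 1 ÷ 0.0808146 ÷ 0.253537 ÷ 48.8054 = 1.000002
Product ≈ 1 (deviation 0.000%, within rounding noise).

1.0000 (no arbitrage)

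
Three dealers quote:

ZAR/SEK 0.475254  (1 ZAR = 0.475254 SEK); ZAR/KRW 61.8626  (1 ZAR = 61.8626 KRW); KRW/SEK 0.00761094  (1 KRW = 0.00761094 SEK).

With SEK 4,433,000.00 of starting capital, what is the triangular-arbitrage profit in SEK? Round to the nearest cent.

Profitable loop is SEK → KRW → ZAR → SEK:
SEK 4,433,000.00 ÷ 0.00761094 = KRW 582,451,051
KRW 582,451,051 ÷ 61.8626 = ZAR 9,415,237.17
ZAR 9,415,237.17 × 0.475254 = SEK 4,474,629.12
Profit = SEK 4,474,629.12 − SEK 4,433,000.00

Profit: SEK 41,629.12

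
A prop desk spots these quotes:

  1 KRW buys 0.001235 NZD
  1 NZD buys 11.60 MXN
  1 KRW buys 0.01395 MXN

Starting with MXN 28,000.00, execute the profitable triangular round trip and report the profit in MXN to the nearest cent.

Profitable loop is MXN → KRW → NZD → MXN:
MXN 28,000.00 ÷ 0.01395 = KRW 2,007,168
KRW 2,007,168 × 0.001235 = NZD 2,478.85
NZD 2,478.85 × 11.60 = MXN 28,754.70
Profit = MXN 28,754.70 − MXN 28,000.00

Profit: MXN 754.70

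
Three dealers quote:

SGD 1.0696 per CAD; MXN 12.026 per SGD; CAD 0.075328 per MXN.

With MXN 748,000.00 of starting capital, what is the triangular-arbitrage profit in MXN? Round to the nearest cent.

Profitable loop is MXN → SGD → CAD → MXN:
MXN 748,000.00 ÷ 12.026 = SGD 62,198.57
SGD 62,198.57 ÷ 1.0696 = CAD 58,151.24
CAD 58,151.24 ÷ 0.075328 = MXN 771,973.81
Profit = MXN 771,973.81 − MXN 748,000.00

Profit: MXN 23,973.81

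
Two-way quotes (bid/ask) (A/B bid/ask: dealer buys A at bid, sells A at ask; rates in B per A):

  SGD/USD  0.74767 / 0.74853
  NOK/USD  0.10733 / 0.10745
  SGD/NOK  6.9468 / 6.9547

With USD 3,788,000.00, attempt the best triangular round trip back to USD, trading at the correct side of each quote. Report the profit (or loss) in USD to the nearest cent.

Best loop USD → NOK → SGD → USD:
USD 3,788,000.00 ÷ 0.10745 (buy NOK at ask) = NOK 35,253,606.33
NOK 35,253,606.33 ÷ 6.9547 (buy SGD at ask) = SGD 5,069,033.36
SGD 5,069,033.36 × 0.74767 (sell SGD at bid) = USD 3,789,964.17

Net profit: USD 1,964.17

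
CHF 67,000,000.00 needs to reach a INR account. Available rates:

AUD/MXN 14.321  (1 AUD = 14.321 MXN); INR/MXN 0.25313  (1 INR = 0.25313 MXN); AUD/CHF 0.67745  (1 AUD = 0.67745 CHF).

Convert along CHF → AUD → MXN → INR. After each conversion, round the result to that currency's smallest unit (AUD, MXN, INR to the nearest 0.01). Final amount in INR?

INR 5,595,350,302.85

CHF 67,000,000.00 ÷ 0.67745 = AUD 98,900,287.84
AUD 98,900,287.84 × 14.321 = MXN 1,416,351,022.16
MXN 1,416,351,022.16 ÷ 0.25313 = INR 5,595,350,302.85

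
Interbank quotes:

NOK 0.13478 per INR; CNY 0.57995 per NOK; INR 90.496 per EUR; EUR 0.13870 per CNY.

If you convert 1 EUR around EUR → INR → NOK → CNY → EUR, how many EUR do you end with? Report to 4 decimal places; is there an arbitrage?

Around EUR → INR → NOK → CNY → EUR: 1 × 90.496 × 0.13478 × 0.57995 × 0.13870 = 0.981119
Product < 1; profitable direction is EUR → CNY → NOK → INR → EUR.

0.9811 (arbitrage exists)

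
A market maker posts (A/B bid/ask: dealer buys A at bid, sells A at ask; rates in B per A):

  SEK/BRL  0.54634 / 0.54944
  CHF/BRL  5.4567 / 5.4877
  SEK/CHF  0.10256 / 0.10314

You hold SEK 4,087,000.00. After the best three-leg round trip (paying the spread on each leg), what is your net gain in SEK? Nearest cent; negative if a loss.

Net profit: SEK 75,866.22

Best loop SEK → CHF → BRL → SEK:
SEK 4,087,000.00 × 0.10256 (sell SEK at bid) = CHF 419,162.72
CHF 419,162.72 × 5.4567 (sell CHF at bid) = BRL 2,287,245.21
BRL 2,287,245.21 ÷ 0.54944 (buy SEK at ask) = SEK 4,162,866.22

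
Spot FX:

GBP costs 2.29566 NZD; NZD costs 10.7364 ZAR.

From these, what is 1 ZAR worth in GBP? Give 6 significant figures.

1 ZAR ÷ 10.7364 = 0.0931411 NZD
0.0931411 NZD ÷ 2.29566 = 0.0405727 GBP

ZAR/GBP = 0.0405727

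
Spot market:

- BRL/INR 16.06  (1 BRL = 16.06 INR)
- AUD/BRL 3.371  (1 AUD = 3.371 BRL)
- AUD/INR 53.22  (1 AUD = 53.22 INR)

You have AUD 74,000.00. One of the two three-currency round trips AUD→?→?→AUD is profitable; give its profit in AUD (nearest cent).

Profitable loop is AUD → BRL → INR → AUD:
AUD 74,000.00 × 3.371 = BRL 249,454.00
BRL 249,454.00 × 16.06 = INR 4,006,231.24
INR 4,006,231.24 ÷ 53.22 = AUD 75,276.80
Profit = AUD 75,276.80 − AUD 74,000.00

Profit: AUD 1,276.80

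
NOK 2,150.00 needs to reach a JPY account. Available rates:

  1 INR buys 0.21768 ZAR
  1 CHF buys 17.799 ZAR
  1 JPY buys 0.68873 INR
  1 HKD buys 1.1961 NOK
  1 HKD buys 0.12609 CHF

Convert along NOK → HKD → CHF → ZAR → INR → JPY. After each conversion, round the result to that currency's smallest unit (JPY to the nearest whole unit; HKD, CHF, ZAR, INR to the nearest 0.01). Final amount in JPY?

NOK 2,150.00 ÷ 1.1961 = HKD 1,797.51
HKD 1,797.51 × 0.12609 = CHF 226.65
CHF 226.65 × 17.799 = ZAR 4,034.14
ZAR 4,034.14 ÷ 0.21768 = INR 18,532.43
INR 18,532.43 ÷ 0.68873 = JPY 26,908

JPY 26,908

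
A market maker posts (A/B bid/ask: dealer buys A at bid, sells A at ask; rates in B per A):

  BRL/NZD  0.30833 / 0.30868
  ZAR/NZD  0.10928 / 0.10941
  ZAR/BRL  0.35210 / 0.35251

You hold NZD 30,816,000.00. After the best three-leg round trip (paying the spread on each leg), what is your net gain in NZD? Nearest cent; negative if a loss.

Net profit: NZD 132,315.72

Best loop NZD → BRL → ZAR → NZD:
NZD 30,816,000.00 ÷ 0.30868 (buy BRL at ask) = BRL 99,831,540.75
BRL 99,831,540.75 ÷ 0.35251 (buy ZAR at ask) = ZAR 283,202,010.59
ZAR 283,202,010.59 × 0.10928 (sell ZAR at bid) = NZD 30,948,315.72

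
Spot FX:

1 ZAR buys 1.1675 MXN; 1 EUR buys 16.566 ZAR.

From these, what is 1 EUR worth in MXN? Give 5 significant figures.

1 EUR × 16.566 = 16.566 ZAR
16.566 ZAR × 1.1675 = 19.3408 MXN

EUR/MXN = 19.341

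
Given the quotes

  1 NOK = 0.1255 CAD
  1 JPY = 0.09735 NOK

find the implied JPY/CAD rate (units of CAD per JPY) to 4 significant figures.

1 JPY × 0.09735 = 0.09735 NOK
0.09735 NOK × 0.1255 = 0.0122174 CAD

JPY/CAD = 0.01222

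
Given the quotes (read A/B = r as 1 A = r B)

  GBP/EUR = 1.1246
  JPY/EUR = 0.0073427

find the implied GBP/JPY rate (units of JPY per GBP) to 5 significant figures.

GBP/JPY = 153.16

1 GBP × 1.1246 = 1.1246 EUR
1.1246 EUR ÷ 0.0073427 = 153.159 JPY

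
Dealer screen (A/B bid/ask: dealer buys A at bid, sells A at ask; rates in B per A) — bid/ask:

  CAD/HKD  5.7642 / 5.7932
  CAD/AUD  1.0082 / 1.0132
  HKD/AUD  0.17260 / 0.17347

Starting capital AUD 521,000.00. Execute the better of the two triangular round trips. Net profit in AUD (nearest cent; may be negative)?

Net profit: AUD 1,686.78

Best loop AUD → HKD → CAD → AUD:
AUD 521,000.00 ÷ 0.17347 (buy HKD at ask) = HKD 3,003,401.16
HKD 3,003,401.16 ÷ 5.7932 (buy CAD at ask) = CAD 518,435.61
CAD 518,435.61 × 1.0082 (sell CAD at bid) = AUD 522,686.78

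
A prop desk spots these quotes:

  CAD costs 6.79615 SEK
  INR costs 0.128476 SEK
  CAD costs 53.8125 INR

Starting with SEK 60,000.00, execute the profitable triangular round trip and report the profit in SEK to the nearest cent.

Profitable loop is SEK → CAD → INR → SEK:
SEK 60,000.00 ÷ 6.79615 = CAD 8,828.53
CAD 8,828.53 × 53.8125 = INR 475,085.16
INR 475,085.16 × 0.128476 = SEK 61,037.04
Profit = SEK 61,037.04 − SEK 60,000.00

Profit: SEK 1,037.04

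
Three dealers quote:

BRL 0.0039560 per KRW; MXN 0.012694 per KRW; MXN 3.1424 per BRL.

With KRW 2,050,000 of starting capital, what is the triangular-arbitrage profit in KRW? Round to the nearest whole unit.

Profitable loop is KRW → MXN → BRL → KRW:
KRW 2,050,000 × 0.012694 = MXN 26,022.70
MXN 26,022.70 ÷ 3.1424 = BRL 8,281.15
BRL 8,281.15 ÷ 0.0039560 = KRW 2,093,315
Profit = KRW 2,093,315 − KRW 2,050,000

Profit: KRW 43,315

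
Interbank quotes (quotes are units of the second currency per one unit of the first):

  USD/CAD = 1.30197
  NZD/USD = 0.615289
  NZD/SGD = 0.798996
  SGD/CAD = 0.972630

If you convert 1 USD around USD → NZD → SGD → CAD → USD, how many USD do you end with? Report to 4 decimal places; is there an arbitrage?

0.9701 (arbitrage exists)

Around USD → NZD → SGD → CAD → USD: 1 ÷ 0.615289 × 0.798996 × 0.972630 ÷ 1.30197 = 0.970090
Product < 1; profitable direction is USD → CAD → SGD → NZD → USD.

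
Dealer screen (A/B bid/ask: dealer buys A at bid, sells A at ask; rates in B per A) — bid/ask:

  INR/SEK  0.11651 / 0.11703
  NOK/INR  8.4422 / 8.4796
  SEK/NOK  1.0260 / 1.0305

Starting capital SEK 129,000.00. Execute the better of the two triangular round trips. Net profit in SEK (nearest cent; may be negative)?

Net profit: SEK 1,183.49

Best loop SEK → NOK → INR → SEK:
SEK 129,000.00 × 1.0260 (sell SEK at bid) = NOK 132,354.00
NOK 132,354.00 × 8.4422 (sell NOK at bid) = INR 1,117,358.94
INR 1,117,358.94 × 0.11651 (sell INR at bid) = SEK 130,183.49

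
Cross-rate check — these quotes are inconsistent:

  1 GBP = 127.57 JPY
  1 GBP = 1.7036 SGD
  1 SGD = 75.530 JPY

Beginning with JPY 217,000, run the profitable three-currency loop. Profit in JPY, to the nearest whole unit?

Profit: JPY 1,876

Profitable loop is JPY → GBP → SGD → JPY:
JPY 217,000 ÷ 127.57 = GBP 1,701.03
GBP 1,701.03 × 1.7036 = SGD 2,897.87
SGD 2,897.87 × 75.530 = JPY 218,876
Profit = JPY 218,876 − JPY 217,000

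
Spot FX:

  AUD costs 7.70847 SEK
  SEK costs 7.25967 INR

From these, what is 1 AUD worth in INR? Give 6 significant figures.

AUD/INR = 55.9609

1 AUD × 7.70847 = 7.70847 SEK
7.70847 SEK × 7.25967 = 55.9609 INR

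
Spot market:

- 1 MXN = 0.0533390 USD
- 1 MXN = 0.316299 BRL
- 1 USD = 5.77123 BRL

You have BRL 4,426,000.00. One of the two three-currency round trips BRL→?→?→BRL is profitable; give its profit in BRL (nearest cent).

Profit: BRL 121,743.66

Profitable loop is BRL → USD → MXN → BRL:
BRL 4,426,000.00 ÷ 5.77123 = USD 766,907.57
USD 766,907.57 ÷ 0.0533390 = MXN 14,377,989.36
MXN 14,377,989.36 × 0.316299 = BRL 4,547,743.66
Profit = BRL 4,547,743.66 − BRL 4,426,000.00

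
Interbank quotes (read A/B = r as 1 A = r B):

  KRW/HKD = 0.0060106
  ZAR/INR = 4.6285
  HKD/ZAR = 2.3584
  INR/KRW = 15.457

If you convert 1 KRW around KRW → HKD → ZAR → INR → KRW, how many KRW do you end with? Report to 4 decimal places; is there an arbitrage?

1.0141 (arbitrage exists)

Around KRW → HKD → ZAR → INR → KRW: 1 × 0.0060106 × 2.3584 × 4.6285 × 15.457 = 1.014147
Product > 1; profitable direction is KRW → HKD → ZAR → INR → KRW.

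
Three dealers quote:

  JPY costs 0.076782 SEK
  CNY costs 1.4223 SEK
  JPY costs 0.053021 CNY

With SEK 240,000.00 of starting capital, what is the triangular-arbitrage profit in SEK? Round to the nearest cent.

Profitable loop is SEK → CNY → JPY → SEK:
SEK 240,000.00 ÷ 1.4223 = CNY 168,740.77
CNY 168,740.77 ÷ 0.053021 = JPY 3,182,527
JPY 3,182,527 × 0.076782 = SEK 244,360.80
Profit = SEK 244,360.80 − SEK 240,000.00

Profit: SEK 4,360.80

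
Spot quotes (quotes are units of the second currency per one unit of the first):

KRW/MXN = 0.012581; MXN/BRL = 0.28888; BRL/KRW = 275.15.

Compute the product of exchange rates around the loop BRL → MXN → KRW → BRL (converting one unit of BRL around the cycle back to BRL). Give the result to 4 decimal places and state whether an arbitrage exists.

Around BRL → MXN → KRW → BRL: 1 ÷ 0.28888 ÷ 0.012581 ÷ 275.15 = 0.999995
Product ≈ 1 (deviation 0.000%, within rounding noise).

1.0000 (no arbitrage)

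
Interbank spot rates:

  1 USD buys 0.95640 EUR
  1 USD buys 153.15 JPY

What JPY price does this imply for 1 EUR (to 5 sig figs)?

EUR/JPY = 160.13

1 EUR ÷ 0.95640 = 1.04559 USD
1.04559 USD × 153.15 = 160.132 JPY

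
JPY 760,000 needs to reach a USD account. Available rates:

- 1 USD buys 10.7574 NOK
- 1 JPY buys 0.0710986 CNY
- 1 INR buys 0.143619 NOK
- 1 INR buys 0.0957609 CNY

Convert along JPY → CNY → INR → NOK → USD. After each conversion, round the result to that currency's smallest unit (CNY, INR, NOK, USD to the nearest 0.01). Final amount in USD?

JPY 760,000 × 0.0710986 = CNY 54,034.94
CNY 54,034.94 ÷ 0.0957609 = INR 564,269.34
INR 564,269.34 × 0.143619 = NOK 81,039.80
NOK 81,039.80 ÷ 10.7574 = USD 7,533.40

USD 7,533.40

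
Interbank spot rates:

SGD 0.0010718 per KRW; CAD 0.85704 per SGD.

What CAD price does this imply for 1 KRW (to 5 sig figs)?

1 KRW × 0.0010718 = 0.0010718 SGD
0.0010718 SGD × 0.85704 = 0.000918575 CAD

KRW/CAD = 0.00091858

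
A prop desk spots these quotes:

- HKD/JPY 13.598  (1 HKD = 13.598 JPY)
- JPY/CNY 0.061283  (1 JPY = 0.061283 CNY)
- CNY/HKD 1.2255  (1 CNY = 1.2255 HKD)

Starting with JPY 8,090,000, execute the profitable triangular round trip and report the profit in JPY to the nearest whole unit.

Profit: JPY 171,842

Profitable loop is JPY → CNY → HKD → JPY:
JPY 8,090,000 × 0.061283 = CNY 495,779.47
CNY 495,779.47 × 1.2255 = HKD 607,577.74
HKD 607,577.74 × 13.598 = JPY 8,261,842
Profit = JPY 8,261,842 − JPY 8,090,000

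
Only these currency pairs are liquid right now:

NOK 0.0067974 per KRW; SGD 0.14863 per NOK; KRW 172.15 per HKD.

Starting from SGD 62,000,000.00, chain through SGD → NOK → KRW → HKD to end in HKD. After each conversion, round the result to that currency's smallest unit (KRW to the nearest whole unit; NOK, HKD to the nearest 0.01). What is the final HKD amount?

SGD 62,000,000.00 ÷ 0.14863 = NOK 417,143,241.61
NOK 417,143,241.61 ÷ 0.0067974 = KRW 61,368,058,612
KRW 61,368,058,612 ÷ 172.15 = HKD 356,480,154.59

HKD 356,480,154.59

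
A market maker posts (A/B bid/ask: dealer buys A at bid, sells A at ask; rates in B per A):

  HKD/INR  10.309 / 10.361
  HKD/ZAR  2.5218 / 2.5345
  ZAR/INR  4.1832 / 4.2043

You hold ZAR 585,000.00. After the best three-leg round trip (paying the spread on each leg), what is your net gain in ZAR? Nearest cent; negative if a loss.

Best loop ZAR → INR → HKD → ZAR:
ZAR 585,000.00 × 4.1832 (sell ZAR at bid) = INR 2,447,172.00
INR 2,447,172.00 ÷ 10.361 (buy HKD at ask) = HKD 236,190.72
HKD 236,190.72 × 2.5218 (sell HKD at bid) = ZAR 595,625.75

Net profit: ZAR 10,625.75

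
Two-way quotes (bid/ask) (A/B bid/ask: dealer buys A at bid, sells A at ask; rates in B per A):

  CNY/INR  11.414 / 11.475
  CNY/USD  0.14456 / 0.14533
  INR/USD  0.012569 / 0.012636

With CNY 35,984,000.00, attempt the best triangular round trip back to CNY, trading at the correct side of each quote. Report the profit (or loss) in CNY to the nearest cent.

Best loop CNY → USD → INR → CNY:
CNY 35,984,000.00 × 0.14456 (sell CNY at bid) = USD 5,201,847.04
USD 5,201,847.04 ÷ 0.012636 (buy INR at ask) = INR 411,668,806.58
INR 411,668,806.58 ÷ 11.475 (buy CNY at ask) = CNY 35,875,277.26

Net result: CNY -108,722.74 (no profitable arbitrage after spreads)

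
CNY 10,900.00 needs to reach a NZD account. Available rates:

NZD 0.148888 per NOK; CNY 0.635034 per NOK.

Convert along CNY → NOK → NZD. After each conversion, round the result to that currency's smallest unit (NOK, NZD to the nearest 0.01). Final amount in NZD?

CNY 10,900.00 ÷ 0.635034 = NOK 17,164.44
NOK 17,164.44 × 0.148888 = NZD 2,555.58

NZD 2,555.58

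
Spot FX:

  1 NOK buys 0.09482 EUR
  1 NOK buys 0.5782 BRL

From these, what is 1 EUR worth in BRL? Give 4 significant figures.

EUR/BRL = 6.098

1 EUR ÷ 0.09482 = 10.5463 NOK
10.5463 NOK × 0.5782 = 6.09787 BRL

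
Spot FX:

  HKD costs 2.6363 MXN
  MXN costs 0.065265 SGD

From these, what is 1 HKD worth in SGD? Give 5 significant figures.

HKD/SGD = 0.17206

1 HKD × 2.6363 = 2.6363 MXN
2.6363 MXN × 0.065265 = 0.172058 SGD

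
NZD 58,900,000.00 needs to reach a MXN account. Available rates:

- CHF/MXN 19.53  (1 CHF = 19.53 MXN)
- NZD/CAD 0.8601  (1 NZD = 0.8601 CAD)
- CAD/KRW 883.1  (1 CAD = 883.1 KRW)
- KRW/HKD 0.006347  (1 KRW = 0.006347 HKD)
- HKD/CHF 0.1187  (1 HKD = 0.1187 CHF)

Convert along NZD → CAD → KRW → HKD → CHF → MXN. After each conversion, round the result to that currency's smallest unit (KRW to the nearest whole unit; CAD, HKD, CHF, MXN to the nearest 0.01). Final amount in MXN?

MXN 658,257,154.00

NZD 58,900,000.00 × 0.8601 = CAD 50,659,890.00
CAD 50,659,890.00 × 883.1 = KRW 44,737,748,859
KRW 44,737,748,859 × 0.006347 = HKD 283,950,492.01
HKD 283,950,492.01 × 0.1187 = CHF 33,704,923.40
CHF 33,704,923.40 × 19.53 = MXN 658,257,154.00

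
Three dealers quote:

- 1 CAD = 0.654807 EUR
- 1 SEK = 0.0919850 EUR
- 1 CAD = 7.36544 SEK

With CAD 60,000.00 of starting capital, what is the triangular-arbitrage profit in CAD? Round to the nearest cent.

Profit: CAD 2,080.28

Profitable loop is CAD → SEK → EUR → CAD:
CAD 60,000.00 × 7.36544 = SEK 441,926.40
SEK 441,926.40 × 0.0919850 = EUR 40,650.60
EUR 40,650.60 ÷ 0.654807 = CAD 62,080.28
Profit = CAD 62,080.28 − CAD 60,000.00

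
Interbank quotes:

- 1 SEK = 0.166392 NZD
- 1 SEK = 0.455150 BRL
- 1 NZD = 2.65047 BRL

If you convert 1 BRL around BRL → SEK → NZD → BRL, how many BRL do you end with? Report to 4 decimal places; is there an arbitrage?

0.9689 (arbitrage exists)

Around BRL → SEK → NZD → BRL: 1 ÷ 0.455150 × 0.166392 × 2.65047 = 0.968949
Product < 1; profitable direction is BRL → NZD → SEK → BRL.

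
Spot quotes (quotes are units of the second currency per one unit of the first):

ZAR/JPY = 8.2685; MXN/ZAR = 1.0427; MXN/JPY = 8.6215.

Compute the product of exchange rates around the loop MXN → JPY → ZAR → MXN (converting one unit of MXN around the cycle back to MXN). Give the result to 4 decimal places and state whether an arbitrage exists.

1.0000 (no arbitrage)

Around MXN → JPY → ZAR → MXN: 1 × 8.6215 ÷ 8.2685 ÷ 1.0427 = 0.999992
Product ≈ 1 (deviation 0.001%, within rounding noise).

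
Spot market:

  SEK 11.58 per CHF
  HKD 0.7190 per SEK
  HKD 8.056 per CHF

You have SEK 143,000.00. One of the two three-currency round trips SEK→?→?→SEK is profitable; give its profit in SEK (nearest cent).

Profit: SEK 4,793.06

Profitable loop is SEK → HKD → CHF → SEK:
SEK 143,000.00 × 0.7190 = HKD 102,817.00
HKD 102,817.00 ÷ 8.056 = CHF 12,762.79
CHF 12,762.79 × 11.58 = SEK 147,793.06
Profit = SEK 147,793.06 − SEK 143,000.00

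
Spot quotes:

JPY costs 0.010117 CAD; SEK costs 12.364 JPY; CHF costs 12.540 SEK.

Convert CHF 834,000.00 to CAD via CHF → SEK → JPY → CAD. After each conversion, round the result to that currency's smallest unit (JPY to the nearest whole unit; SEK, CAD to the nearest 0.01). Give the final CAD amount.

CAD 1,308,200.57

CHF 834,000.00 × 12.540 = SEK 10,458,360.00
SEK 10,458,360.00 × 12.364 = JPY 129,307,163
JPY 129,307,163 × 0.010117 = CAD 1,308,200.57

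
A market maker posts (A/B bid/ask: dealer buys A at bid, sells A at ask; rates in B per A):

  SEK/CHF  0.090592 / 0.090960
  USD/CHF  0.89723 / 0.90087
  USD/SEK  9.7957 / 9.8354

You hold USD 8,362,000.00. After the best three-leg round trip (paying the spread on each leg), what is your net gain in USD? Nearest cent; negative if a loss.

Best loop USD → CHF → SEK → USD:
USD 8,362,000.00 × 0.89723 (sell USD at bid) = CHF 7,502,637.26
CHF 7,502,637.26 ÷ 0.090960 (buy SEK at ask) = SEK 82,482,819.48
SEK 82,482,819.48 ÷ 9.8354 (buy USD at ask) = USD 8,386,320.79

Net profit: USD 24,320.79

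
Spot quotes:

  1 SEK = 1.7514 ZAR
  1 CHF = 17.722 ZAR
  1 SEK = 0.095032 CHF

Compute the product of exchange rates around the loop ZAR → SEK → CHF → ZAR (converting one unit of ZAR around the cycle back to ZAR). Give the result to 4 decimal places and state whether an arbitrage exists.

0.9616 (arbitrage exists)

Around ZAR → SEK → CHF → ZAR: 1 ÷ 1.7514 × 0.095032 × 17.722 = 0.961606
Product < 1; profitable direction is ZAR → CHF → SEK → ZAR.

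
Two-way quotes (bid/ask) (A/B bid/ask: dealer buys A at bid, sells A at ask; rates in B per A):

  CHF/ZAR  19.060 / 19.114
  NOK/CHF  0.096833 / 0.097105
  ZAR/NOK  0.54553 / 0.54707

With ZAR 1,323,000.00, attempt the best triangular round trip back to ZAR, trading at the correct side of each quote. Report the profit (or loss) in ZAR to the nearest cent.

Best loop ZAR → NOK → CHF → ZAR:
ZAR 1,323,000.00 × 0.54553 (sell ZAR at bid) = NOK 721,736.19
NOK 721,736.19 × 0.096833 (sell NOK at bid) = CHF 69,887.88
CHF 69,887.88 × 19.060 (sell CHF at bid) = ZAR 1,332,063.00

Net profit: ZAR 9,063.00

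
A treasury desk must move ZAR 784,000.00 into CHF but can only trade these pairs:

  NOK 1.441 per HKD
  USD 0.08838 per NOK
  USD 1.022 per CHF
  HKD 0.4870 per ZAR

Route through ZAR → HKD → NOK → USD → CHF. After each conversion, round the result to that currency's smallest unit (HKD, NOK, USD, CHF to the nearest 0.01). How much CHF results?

CHF 47,578.65

ZAR 784,000.00 × 0.4870 = HKD 381,808.00
HKD 381,808.00 × 1.441 = NOK 550,185.33
NOK 550,185.33 × 0.08838 = USD 48,625.38
USD 48,625.38 ÷ 1.022 = CHF 47,578.65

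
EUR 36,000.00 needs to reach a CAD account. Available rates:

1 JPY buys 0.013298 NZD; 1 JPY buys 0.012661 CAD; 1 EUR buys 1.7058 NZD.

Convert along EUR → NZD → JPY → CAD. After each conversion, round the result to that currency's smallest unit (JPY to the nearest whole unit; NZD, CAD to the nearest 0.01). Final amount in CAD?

CAD 58,467.19

EUR 36,000.00 × 1.7058 = NZD 61,408.80
NZD 61,408.80 ÷ 0.013298 = JPY 4,617,897
JPY 4,617,897 × 0.012661 = CAD 58,467.19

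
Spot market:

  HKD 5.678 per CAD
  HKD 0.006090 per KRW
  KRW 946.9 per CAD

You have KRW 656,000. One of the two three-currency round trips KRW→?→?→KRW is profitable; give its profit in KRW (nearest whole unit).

Profitable loop is KRW → HKD → CAD → KRW:
KRW 656,000 × 0.006090 = HKD 3,995.04
HKD 3,995.04 ÷ 5.678 = CAD 703.60
CAD 703.60 × 946.9 = KRW 666,239
Profit = KRW 666,239 − KRW 656,000

Profit: KRW 10,239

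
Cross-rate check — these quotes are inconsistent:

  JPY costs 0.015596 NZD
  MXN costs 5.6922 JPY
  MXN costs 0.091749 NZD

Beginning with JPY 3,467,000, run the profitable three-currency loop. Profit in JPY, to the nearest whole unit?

Profit: JPY 116,124

Profitable loop is JPY → MXN → NZD → JPY:
JPY 3,467,000 ÷ 5.6922 = MXN 609,079.09
MXN 609,079.09 × 0.091749 = NZD 55,882.40
NZD 55,882.40 ÷ 0.015596 = JPY 3,583,124
Profit = JPY 3,583,124 − JPY 3,467,000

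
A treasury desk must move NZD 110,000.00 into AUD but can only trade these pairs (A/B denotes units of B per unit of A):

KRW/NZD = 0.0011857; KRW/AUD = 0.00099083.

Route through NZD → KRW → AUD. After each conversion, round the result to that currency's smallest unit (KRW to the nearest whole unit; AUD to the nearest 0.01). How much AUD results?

AUD 91,921.48

NZD 110,000.00 ÷ 0.0011857 = KRW 92,772,202
KRW 92,772,202 × 0.00099083 = AUD 91,921.48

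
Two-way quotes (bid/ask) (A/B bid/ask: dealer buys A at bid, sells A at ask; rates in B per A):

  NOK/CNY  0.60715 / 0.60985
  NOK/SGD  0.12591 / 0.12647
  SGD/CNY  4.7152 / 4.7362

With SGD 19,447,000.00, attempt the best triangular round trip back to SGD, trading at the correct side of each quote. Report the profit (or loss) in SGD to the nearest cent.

Net profit: SGD 265,016.84

Best loop SGD → NOK → CNY → SGD:
SGD 19,447,000.00 ÷ 0.12647 (buy NOK at ask) = NOK 153,767,691.94
NOK 153,767,691.94 × 0.60715 (sell NOK at bid) = CNY 93,360,054.16
CNY 93,360,054.16 ÷ 4.7362 (buy SGD at ask) = SGD 19,712,016.84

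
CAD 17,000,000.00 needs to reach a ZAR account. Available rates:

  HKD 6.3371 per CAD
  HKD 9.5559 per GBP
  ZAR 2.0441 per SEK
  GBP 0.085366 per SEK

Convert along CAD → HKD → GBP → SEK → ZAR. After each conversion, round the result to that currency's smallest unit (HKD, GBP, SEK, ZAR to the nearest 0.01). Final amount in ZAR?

ZAR 269,951,093.70

CAD 17,000,000.00 × 6.3371 = HKD 107,730,700.00
HKD 107,730,700.00 ÷ 9.5559 = GBP 11,273,736.64
GBP 11,273,736.64 ÷ 0.085366 = SEK 132,063,545.67
SEK 132,063,545.67 × 2.0441 = ZAR 269,951,093.70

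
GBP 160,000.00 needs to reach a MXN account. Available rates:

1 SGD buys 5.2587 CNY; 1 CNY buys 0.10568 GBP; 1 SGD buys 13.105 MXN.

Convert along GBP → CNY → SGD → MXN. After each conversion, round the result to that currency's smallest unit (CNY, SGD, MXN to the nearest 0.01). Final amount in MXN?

GBP 160,000.00 ÷ 0.10568 = CNY 1,514,004.54
CNY 1,514,004.54 ÷ 5.2587 = SGD 287,904.72
SGD 287,904.72 × 13.105 = MXN 3,772,991.36

MXN 3,772,991.36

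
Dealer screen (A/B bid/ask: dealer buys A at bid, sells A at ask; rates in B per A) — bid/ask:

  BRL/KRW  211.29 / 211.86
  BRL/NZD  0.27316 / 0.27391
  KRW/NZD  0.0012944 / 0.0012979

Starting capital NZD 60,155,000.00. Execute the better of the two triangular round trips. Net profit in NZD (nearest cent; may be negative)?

Best loop NZD → BRL → KRW → NZD:
NZD 60,155,000.00 ÷ 0.27391 (buy BRL at ask) = BRL 219,615,932.24
BRL 219,615,932.24 × 211.29 (sell BRL at bid) = KRW 46,402,650,323
KRW 46,402,650,323 × 0.0012944 (sell KRW at bid) = NZD 60,063,590.58

Net result: NZD -91,409.42 (no profitable arbitrage after spreads)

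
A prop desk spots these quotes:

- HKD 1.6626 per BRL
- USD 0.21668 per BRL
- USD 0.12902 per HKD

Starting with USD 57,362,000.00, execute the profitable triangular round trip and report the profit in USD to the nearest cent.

Profitable loop is USD → HKD → BRL → USD:
USD 57,362,000.00 ÷ 0.12902 = HKD 444,597,736.78
HKD 444,597,736.78 ÷ 1.6626 = BRL 267,411,125.22
BRL 267,411,125.22 × 0.21668 = USD 57,942,642.61
Profit = USD 57,942,642.61 − USD 57,362,000.00

Profit: USD 580,642.61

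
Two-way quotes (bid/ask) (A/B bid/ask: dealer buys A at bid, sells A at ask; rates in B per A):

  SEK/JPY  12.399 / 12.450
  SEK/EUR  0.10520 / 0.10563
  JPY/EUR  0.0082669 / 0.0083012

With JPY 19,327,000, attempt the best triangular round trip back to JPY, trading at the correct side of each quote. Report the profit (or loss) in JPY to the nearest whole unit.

Best loop JPY → SEK → EUR → JPY:
JPY 19,327,000 ÷ 12.450 (buy SEK at ask) = SEK 1,552,369.48
SEK 1,552,369.48 × 0.10520 (sell SEK at bid) = EUR 163,309.27
EUR 163,309.27 ÷ 0.0083012 (buy JPY at ask) = JPY 19,672,971

Net profit: JPY 345,971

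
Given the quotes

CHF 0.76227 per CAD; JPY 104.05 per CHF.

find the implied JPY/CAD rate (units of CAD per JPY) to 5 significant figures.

1 JPY ÷ 104.05 = 0.00961076 CHF
0.00961076 CHF ÷ 0.76227 = 0.0126081 CAD

JPY/CAD = 0.012608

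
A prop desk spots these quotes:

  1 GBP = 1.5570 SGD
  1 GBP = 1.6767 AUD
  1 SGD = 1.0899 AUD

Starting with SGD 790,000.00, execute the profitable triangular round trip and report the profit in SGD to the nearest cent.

Profitable loop is SGD → AUD → GBP → SGD:
SGD 790,000.00 × 1.0899 = AUD 861,021.00
AUD 861,021.00 ÷ 1.6767 = GBP 513,521.20
GBP 513,521.20 × 1.5570 = SGD 799,552.51
Profit = SGD 799,552.51 − SGD 790,000.00

Profit: SGD 9,552.51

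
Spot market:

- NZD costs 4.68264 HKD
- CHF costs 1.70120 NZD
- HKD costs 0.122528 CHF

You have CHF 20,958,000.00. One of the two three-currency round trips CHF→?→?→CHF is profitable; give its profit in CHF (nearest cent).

Profit: CHF 513,794.73

Profitable loop is CHF → HKD → NZD → CHF:
CHF 20,958,000.00 ÷ 0.122528 = HKD 171,046,617.92
HKD 171,046,617.92 ÷ 4.68264 = NZD 36,527,817.20
NZD 36,527,817.20 ÷ 1.70120 = CHF 21,471,794.73
Profit = CHF 21,471,794.73 − CHF 20,958,000.00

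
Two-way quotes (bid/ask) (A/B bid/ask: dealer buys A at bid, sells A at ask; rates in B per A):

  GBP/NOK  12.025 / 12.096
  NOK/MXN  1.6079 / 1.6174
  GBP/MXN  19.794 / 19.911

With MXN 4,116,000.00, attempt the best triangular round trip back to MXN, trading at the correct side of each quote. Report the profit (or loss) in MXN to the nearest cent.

Net profit: MXN 48,373.89

Best loop MXN → NOK → GBP → MXN:
MXN 4,116,000.00 ÷ 1.6174 (buy NOK at ask) = NOK 2,544,825.03
NOK 2,544,825.03 ÷ 12.096 (buy GBP at ask) = GBP 210,385.67
GBP 210,385.67 × 19.794 (sell GBP at bid) = MXN 4,164,373.89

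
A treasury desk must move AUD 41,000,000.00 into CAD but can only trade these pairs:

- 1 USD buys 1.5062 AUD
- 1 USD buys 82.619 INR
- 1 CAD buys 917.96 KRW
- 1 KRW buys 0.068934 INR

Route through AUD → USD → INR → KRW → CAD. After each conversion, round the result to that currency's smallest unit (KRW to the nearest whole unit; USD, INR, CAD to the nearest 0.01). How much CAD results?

CAD 35,540,530.86

AUD 41,000,000.00 ÷ 1.5062 = USD 27,220,820.61
USD 27,220,820.61 × 82.619 = INR 2,248,956,977.98
INR 2,248,956,977.98 ÷ 0.068934 = KRW 32,624,785,708
KRW 32,624,785,708 ÷ 917.96 = CAD 35,540,530.86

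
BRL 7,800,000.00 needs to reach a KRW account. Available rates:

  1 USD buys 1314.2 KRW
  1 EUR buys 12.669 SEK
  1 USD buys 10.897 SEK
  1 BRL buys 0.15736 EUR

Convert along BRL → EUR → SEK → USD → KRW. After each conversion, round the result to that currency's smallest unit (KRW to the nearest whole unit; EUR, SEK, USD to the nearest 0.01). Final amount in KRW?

KRW 1,875,364,964

BRL 7,800,000.00 × 0.15736 = EUR 1,227,408.00
EUR 1,227,408.00 × 12.669 = SEK 15,550,031.95
SEK 15,550,031.95 ÷ 10.897 = USD 1,427,001.19
USD 1,427,001.19 × 1314.2 = KRW 1,875,364,964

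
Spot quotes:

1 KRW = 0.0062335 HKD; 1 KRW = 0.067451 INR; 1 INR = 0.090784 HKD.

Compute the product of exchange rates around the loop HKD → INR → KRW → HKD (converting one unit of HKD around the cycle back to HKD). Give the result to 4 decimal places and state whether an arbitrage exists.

Around HKD → INR → KRW → HKD: 1 ÷ 0.090784 ÷ 0.067451 × 0.0062335 = 1.017968
Product > 1; profitable direction is HKD → INR → KRW → HKD.

1.0180 (arbitrage exists)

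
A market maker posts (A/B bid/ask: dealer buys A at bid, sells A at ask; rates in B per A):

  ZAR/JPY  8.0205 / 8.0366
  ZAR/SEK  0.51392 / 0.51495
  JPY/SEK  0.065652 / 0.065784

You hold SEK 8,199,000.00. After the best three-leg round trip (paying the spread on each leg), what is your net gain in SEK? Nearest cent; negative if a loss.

Best loop SEK → ZAR → JPY → SEK:
SEK 8,199,000.00 ÷ 0.51495 (buy ZAR at ask) = ZAR 15,921,934.17
ZAR 15,921,934.17 × 8.0205 (sell ZAR at bid) = JPY 127,701,873
JPY 127,701,873 × 0.065652 (sell JPY at bid) = SEK 8,383,883.37

Net profit: SEK 184,883.37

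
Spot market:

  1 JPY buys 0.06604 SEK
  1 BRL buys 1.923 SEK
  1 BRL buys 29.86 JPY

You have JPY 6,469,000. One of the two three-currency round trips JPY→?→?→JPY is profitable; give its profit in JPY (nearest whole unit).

Profitable loop is JPY → SEK → BRL → JPY:
JPY 6,469,000 × 0.06604 = SEK 427,212.76
SEK 427,212.76 ÷ 1.923 = BRL 222,159.52
BRL 222,159.52 × 29.86 = JPY 6,633,683
Profit = JPY 6,633,683 − JPY 6,469,000

Profit: JPY 164,683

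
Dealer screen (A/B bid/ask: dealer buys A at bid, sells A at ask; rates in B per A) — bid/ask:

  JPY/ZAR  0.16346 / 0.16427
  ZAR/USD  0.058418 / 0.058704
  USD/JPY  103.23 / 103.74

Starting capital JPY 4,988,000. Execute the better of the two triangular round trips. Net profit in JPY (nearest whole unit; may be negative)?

Best loop JPY → USD → ZAR → JPY:
JPY 4,988,000 ÷ 103.74 (buy USD at ask) = USD 48,081.74
USD 48,081.74 ÷ 0.058704 (buy ZAR at ask) = ZAR 819,053.95
ZAR 819,053.95 ÷ 0.16427 (buy JPY at ask) = JPY 4,986,023

Net result: JPY -1,977 (no profitable arbitrage after spreads)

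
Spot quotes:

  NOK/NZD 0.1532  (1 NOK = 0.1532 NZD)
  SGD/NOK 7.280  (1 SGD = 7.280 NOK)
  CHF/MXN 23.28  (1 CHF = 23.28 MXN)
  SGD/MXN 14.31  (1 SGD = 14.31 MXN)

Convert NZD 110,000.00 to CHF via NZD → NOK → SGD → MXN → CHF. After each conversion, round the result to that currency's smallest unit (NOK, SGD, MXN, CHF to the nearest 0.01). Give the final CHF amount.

CHF 60,626.04

NZD 110,000.00 ÷ 0.1532 = NOK 718,015.67
NOK 718,015.67 ÷ 7.280 = SGD 98,628.53
SGD 98,628.53 × 14.31 = MXN 1,411,374.26
MXN 1,411,374.26 ÷ 23.28 = CHF 60,626.04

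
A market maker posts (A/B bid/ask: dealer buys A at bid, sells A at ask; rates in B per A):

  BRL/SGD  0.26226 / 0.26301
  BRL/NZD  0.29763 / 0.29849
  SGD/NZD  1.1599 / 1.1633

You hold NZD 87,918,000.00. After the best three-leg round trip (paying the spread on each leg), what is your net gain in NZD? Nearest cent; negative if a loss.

Net profit: NZD 1,680,475.30

Best loop NZD → BRL → SGD → NZD:
NZD 87,918,000.00 ÷ 0.29849 (buy BRL at ask) = BRL 294,542,530.74
BRL 294,542,530.74 × 0.26226 (sell BRL at bid) = SGD 77,246,724.11
SGD 77,246,724.11 × 1.1599 (sell SGD at bid) = NZD 89,598,475.30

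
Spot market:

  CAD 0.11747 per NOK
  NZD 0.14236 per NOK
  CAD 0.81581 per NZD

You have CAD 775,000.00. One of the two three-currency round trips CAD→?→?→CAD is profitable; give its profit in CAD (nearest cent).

Profit: CAD 8,883.76

Profitable loop is CAD → NZD → NOK → CAD:
CAD 775,000.00 ÷ 0.81581 = NZD 949,976.10
NZD 949,976.10 ÷ 0.14236 = NOK 6,673,054.91
NOK 6,673,054.91 × 0.11747 = CAD 783,883.76
Profit = CAD 783,883.76 − CAD 775,000.00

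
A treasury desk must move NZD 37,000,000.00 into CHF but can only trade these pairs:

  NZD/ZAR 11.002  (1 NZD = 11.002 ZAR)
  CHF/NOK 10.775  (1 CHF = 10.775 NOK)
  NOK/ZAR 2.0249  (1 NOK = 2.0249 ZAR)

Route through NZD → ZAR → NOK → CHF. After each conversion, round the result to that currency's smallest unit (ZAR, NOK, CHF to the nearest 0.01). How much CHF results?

CHF 18,657,459.41

NZD 37,000,000.00 × 11.002 = ZAR 407,074,000.00
ZAR 407,074,000.00 ÷ 2.0249 = NOK 201,034,125.14
NOK 201,034,125.14 ÷ 10.775 = CHF 18,657,459.41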